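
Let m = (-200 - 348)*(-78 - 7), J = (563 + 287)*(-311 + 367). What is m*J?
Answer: 2217208000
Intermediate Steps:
J = 47600 (J = 850*56 = 47600)
m = 46580 (m = -548*(-85) = 46580)
m*J = 46580*47600 = 2217208000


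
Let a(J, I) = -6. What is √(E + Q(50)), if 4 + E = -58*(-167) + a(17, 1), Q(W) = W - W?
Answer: 2*√2419 ≈ 98.367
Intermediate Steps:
Q(W) = 0
E = 9676 (E = -4 + (-58*(-167) - 6) = -4 + (9686 - 6) = -4 + 9680 = 9676)
√(E + Q(50)) = √(9676 + 0) = √9676 = 2*√2419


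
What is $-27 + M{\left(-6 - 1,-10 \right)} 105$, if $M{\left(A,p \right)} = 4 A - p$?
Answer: $-1917$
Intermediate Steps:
$M{\left(A,p \right)} = - p + 4 A$
$-27 + M{\left(-6 - 1,-10 \right)} 105 = -27 + \left(\left(-1\right) \left(-10\right) + 4 \left(-6 - 1\right)\right) 105 = -27 + \left(10 + 4 \left(-7\right)\right) 105 = -27 + \left(10 - 28\right) 105 = -27 - 1890 = -1917$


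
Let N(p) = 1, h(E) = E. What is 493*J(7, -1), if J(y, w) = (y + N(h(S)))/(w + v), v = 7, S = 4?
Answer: 1972/3 ≈ 657.33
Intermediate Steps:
J(y, w) = (1 + y)/(7 + w) (J(y, w) = (y + 1)/(w + 7) = (1 + y)/(7 + w))
493*J(7, -1) = 493*((1 + 7)/(7 - 1)) = 493*(8/6) = 493*((1/6)*8) = 493*(4/3) = 1972/3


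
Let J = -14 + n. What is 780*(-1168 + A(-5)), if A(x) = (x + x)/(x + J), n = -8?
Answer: -8196760/9 ≈ -9.1075e+5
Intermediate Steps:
J = -22 (J = -14 - 8 = -22)
A(x) = 2*x/(-22 + x) (A(x) = (x + x)/(x - 22) = (2*x)/(-22 + x) = 2*x/(-22 + x))
780*(-1168 + A(-5)) = 780*(-1168 + 2*(-5)/(-22 - 5)) = 780*(-1168 + 2*(-5)/(-27)) = 780*(-1168 + 2*(-5)*(-1/27)) = 780*(-1168 + 10/27) = 780*(-31526/27) = -8196760/9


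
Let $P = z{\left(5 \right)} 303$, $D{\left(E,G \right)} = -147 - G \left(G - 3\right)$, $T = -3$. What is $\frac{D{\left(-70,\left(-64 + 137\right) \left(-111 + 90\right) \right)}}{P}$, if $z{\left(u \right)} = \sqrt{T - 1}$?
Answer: $\frac{784945 i}{202} \approx 3885.9 i$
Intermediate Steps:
$z{\left(u \right)} = 2 i$ ($z{\left(u \right)} = \sqrt{-3 - 1} = \sqrt{-4} = 2 i$)
$D{\left(E,G \right)} = -147 - G \left(-3 + G\right)$
$P = 606 i$ ($P = 2 i 303 = 606 i \approx 606.0 i$)
$\frac{D{\left(-70,\left(-64 + 137\right) \left(-111 + 90\right) \right)}}{P} = \frac{-147 - \left(\left(-64 + 137\right) \left(-111 + 90\right)\right)^{2} + 3 \left(-64 + 137\right) \left(-111 + 90\right)}{606 i} = \left(-147 - \left(73 \left(-21\right)\right)^{2} + 3 \cdot 73 \left(-21\right)\right) \left(- \frac{i}{606}\right) = \left(-147 - \left(-1533\right)^{2} + 3 \left(-1533\right)\right) \left(- \frac{i}{606}\right) = \left(-147 - 2350089 - 4599\right) \left(- \frac{i}{606}\right) = - 2354835 \left(- \frac{i}{606}\right) = \frac{784945 i}{202}$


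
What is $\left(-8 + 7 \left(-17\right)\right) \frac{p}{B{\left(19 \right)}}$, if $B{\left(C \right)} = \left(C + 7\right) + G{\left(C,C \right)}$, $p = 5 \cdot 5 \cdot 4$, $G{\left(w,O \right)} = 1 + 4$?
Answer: $- \frac{12700}{31} \approx -409.68$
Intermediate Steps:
$G{\left(w,O \right)} = 5$
$p = 100$ ($p = 25 \cdot 4 = 100$)
$B{\left(C \right)} = 12 + C$ ($B{\left(C \right)} = \left(C + 7\right) + 5 = \left(7 + C\right) + 5 = 12 + C$)
$\left(-8 + 7 \left(-17\right)\right) \frac{p}{B{\left(19 \right)}} = \left(-8 + 7 \left(-17\right)\right) \frac{100}{12 + 19} = \left(-8 - 119\right) \frac{100}{31} = - 127 \cdot 100 \cdot \frac{1}{31} = \left(-127\right) \frac{100}{31} = - \frac{12700}{31}$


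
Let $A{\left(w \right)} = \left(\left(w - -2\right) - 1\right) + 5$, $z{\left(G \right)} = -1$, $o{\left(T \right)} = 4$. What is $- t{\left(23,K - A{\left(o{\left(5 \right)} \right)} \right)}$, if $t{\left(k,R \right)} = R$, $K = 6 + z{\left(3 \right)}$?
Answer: $5$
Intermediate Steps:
$A{\left(w \right)} = 6 + w$ ($A{\left(w \right)} = \left(\left(w + 2\right) - 1\right) + 5 = \left(\left(2 + w\right) - 1\right) + 5 = \left(1 + w\right) + 5 = 6 + w$)
$K = 5$ ($K = 6 - 1 = 5$)
$- t{\left(23,K - A{\left(o{\left(5 \right)} \right)} \right)} = - (5 - \left(6 + 4\right)) = - (5 - 10) = \left(-1\right) \left(-5\right) = 5$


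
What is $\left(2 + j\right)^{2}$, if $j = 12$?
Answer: $196$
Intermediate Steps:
$\left(2 + j\right)^{2} = \left(2 + 12\right)^{2} = 14^{2} = 196$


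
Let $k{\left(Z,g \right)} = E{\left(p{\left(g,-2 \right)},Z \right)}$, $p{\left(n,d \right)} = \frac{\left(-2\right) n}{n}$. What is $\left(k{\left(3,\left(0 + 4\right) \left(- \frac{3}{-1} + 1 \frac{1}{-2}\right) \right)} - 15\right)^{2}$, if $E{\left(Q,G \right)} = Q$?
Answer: $289$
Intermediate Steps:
$p{\left(n,d \right)} = -2$
$k{\left(Z,g \right)} = -2$
$\left(k{\left(3,\left(0 + 4\right) \left(- \frac{3}{-1} + 1 \frac{1}{-2}\right) \right)} - 15\right)^{2} = \left(-2 - 15\right)^{2} = \left(-17\right)^{2} = 289$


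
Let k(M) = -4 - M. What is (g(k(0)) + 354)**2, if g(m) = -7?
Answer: 120409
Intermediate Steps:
(g(k(0)) + 354)**2 = (-7 + 354)**2 = 347**2 = 120409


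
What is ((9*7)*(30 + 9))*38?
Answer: 93366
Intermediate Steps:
((9*7)*(30 + 9))*38 = (63*39)*38 = 2457*38 = 93366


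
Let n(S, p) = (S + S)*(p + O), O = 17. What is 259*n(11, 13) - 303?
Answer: 170637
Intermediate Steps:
n(S, p) = 2*S*(17 + p) (n(S, p) = (S + S)*(p + 17) = (2*S)*(17 + p) = 2*S*(17 + p))
259*n(11, 13) - 303 = 259*(2*11*(17 + 13)) - 303 = 259*(2*11*30) - 303 = 259*660 - 303 = 170940 - 303 = 170637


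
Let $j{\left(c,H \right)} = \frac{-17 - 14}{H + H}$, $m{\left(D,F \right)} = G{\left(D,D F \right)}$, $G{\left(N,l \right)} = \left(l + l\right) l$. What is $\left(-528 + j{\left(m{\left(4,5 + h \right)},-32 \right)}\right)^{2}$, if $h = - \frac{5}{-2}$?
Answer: $\frac{1139805121}{4096} \approx 2.7827 \cdot 10^{5}$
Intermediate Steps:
$h = \frac{5}{2}$ ($h = \left(-5\right) \left(- \frac{1}{2}\right) = \frac{5}{2} \approx 2.5$)
$G{\left(N,l \right)} = 2 l^{2}$ ($G{\left(N,l \right)} = 2 l l = 2 l^{2}$)
$m{\left(D,F \right)} = 2 D^{2} F^{2}$ ($m{\left(D,F \right)} = 2 \left(D F\right)^{2} = 2 D^{2} F^{2}$)
$j{\left(c,H \right)} = - \frac{31}{2 H}$
$\left(-528 + j{\left(m{\left(4,5 + h \right)},-32 \right)}\right)^{2} = \left(-528 - \frac{31}{2 \left(-32\right)}\right)^{2} = \left(-528 - - \frac{31}{64}\right)^{2} = \left(-528 + \frac{31}{64}\right)^{2} = \left(- \frac{33761}{64}\right)^{2} = \frac{1139805121}{4096}$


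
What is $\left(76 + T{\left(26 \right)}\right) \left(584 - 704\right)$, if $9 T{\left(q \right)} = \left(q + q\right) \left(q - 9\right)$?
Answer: $- \frac{62720}{3} \approx -20907.0$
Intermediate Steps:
$T{\left(q \right)} = \frac{2 q \left(-9 + q\right)}{9}$ ($T{\left(q \right)} = \frac{\left(q + q\right) \left(q - 9\right)}{9} = \frac{2 q \left(-9 + q\right)}{9}$)
$\left(76 + T{\left(26 \right)}\right) \left(584 - 704\right) = \left(76 + \frac{2}{9} \cdot 26 \left(-9 + 26\right)\right) \left(584 - 704\right) = \left(76 + \frac{2}{9} \cdot 26 \cdot 17\right) \left(584 - 704\right) = \left(76 + \frac{884}{9}\right) \left(-120\right) = \frac{1568}{9} \left(-120\right) = - \frac{62720}{3}$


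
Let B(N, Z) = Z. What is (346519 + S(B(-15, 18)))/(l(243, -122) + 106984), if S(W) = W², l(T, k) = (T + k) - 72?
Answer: 346843/107033 ≈ 3.2405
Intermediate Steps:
l(T, k) = -72 + T + k
(346519 + S(B(-15, 18)))/(l(243, -122) + 106984) = (346519 + 18²)/((-72 + 243 - 122) + 106984) = (346519 + 324)/(49 + 106984) = 346843/107033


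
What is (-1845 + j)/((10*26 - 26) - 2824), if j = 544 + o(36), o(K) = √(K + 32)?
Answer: 1301/2590 - √17/1295 ≈ 0.49913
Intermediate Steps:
o(K) = √(32 + K)
j = 544 + 2*√17 (j = 544 + √(32 + 36) = 544 + √68 = 544 + 2*√17 ≈ 552.25)
(-1845 + j)/((10*26 - 26) - 2824) = (-1845 + (544 + 2*√17))/((10*26 - 26) - 2824) = (-1301 + 2*√17)/((260 - 26) - 2824) = (-1301 + 2*√17)/(234 - 2824) = (-1301 + 2*√17)/(-2590) = (-1301 + 2*√17)*(-1/2590) = 1301/2590 - √17/1295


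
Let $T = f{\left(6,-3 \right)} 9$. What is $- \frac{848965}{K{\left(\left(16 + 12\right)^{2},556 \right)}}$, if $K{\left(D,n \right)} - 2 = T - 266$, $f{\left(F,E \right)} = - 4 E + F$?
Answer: $\frac{848965}{102} \approx 8323.2$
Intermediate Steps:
$f{\left(F,E \right)} = F - 4 E$
$T = 162$ ($T = \left(6 - -12\right) 9 = \left(6 + 12\right) 9 = 18 \cdot 9 = 162$)
$K{\left(D,n \right)} = -102$ ($K{\left(D,n \right)} = 2 + \left(162 - 266\right) = 2 - 104 = -102$)
$- \frac{848965}{K{\left(\left(16 + 12\right)^{2},556 \right)}} = - \frac{848965}{-102} = \left(-848965\right) \left(- \frac{1}{102}\right) = \frac{848965}{102}$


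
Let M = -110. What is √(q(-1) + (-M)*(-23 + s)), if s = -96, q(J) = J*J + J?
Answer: I*√13090 ≈ 114.41*I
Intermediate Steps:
q(J) = J + J² (q(J) = J² + J = J + J²)
√(q(-1) + (-M)*(-23 + s)) = √(-(1 - 1) + (-1*(-110))*(-23 - 96)) = √(-1*0 + 110*(-119)) = √(0 - 13090) = √(-13090) = I*√13090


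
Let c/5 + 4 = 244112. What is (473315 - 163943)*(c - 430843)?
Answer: 244310140284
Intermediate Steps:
c = 1220540 (c = -20 + 5*244112 = -20 + 1220560 = 1220540)
(473315 - 163943)*(c - 430843) = (473315 - 163943)*(1220540 - 430843) = 309372*789697 = 244310140284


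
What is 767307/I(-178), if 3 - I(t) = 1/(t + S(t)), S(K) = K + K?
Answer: 409741938/1603 ≈ 2.5561e+5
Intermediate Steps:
S(K) = 2*K
I(t) = 3 - 1/(3*t) (I(t) = 3 - 1/(t + 2*t) = 3 - 1/(3*t))
767307/I(-178) = 767307/(3 - 1/3/(-178)) = 767307/(3 - 1/3*(-1/178)) = 767307/(3 + 1/534) = 767307/(1603/534) = 767307*(534/1603) = 409741938/1603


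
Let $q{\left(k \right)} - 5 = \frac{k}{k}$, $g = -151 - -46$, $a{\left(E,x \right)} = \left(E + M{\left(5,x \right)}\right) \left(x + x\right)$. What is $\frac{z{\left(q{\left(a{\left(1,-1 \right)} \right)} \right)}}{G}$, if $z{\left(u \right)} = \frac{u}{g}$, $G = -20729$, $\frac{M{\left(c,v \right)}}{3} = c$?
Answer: $\frac{2}{725515} \approx 2.7567 \cdot 10^{-6}$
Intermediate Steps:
$M{\left(c,v \right)} = 3 c$
$a{\left(E,x \right)} = 2 x \left(15 + E\right)$ ($a{\left(E,x \right)} = \left(E + 3 \cdot 5\right) \left(x + x\right) = \left(E + 15\right) 2 x = \left(15 + E\right) 2 x = 2 x \left(15 + E\right)$)
$g = -105$ ($g = -151 + 46 = -105$)
$q{\left(k \right)} = 6$ ($q{\left(k \right)} = 5 + \frac{k}{k} = 5 + 1 = 6$)
$z{\left(u \right)} = - \frac{u}{105}$ ($z{\left(u \right)} = \frac{u}{-105} = u \left(- \frac{1}{105}\right) = - \frac{u}{105}$)
$\frac{z{\left(q{\left(a{\left(1,-1 \right)} \right)} \right)}}{G} = \frac{\left(- \frac{1}{105}\right) 6}{-20729} = \left(- \frac{2}{35}\right) \left(- \frac{1}{20729}\right) = \frac{2}{725515}$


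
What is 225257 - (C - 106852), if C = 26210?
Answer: 305899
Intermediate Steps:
225257 - (C - 106852) = 225257 - (26210 - 106852) = 225257 - 1*(-80642) = 225257 + 80642 = 305899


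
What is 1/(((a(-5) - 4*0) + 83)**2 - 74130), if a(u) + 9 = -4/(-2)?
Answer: -1/68354 ≈ -1.4630e-5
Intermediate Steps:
a(u) = -7 (a(u) = -9 - 4/(-2) = -9 - 4*(-1/2) = -9 + 2 = -7)
1/(((a(-5) - 4*0) + 83)**2 - 74130) = 1/(((-7 - 4*0) + 83)**2 - 74130) = 1/(((-7 + 0) + 83)**2 - 74130) = 1/((-7 + 83)**2 - 74130) = 1/(76**2 - 74130) = 1/(5776 - 74130) = 1/(-68354) = -1/68354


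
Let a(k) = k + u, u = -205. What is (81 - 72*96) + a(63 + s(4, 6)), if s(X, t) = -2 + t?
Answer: -6969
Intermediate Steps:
a(k) = -205 + k (a(k) = k - 205 = -205 + k)
(81 - 72*96) + a(63 + s(4, 6)) = (81 - 72*96) + (-205 + (63 + (-2 + 6))) = (81 - 6912) + (-205 + (63 + 4)) = -6831 + (-205 + 67) = -6831 - 138 = -6969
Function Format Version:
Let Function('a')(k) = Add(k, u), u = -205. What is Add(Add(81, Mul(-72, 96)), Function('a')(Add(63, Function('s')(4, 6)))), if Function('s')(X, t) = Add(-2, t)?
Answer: -6969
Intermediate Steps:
Function('a')(k) = Add(-205, k) (Function('a')(k) = Add(k, -205) = Add(-205, k))
Add(Add(81, Mul(-72, 96)), Function('a')(Add(63, Function('s')(4, 6)))) = Add(Add(81, Mul(-72, 96)), Add(-205, Add(63, Add(-2, 6)))) = Add(Add(81, -6912), Add(-205, Add(63, 4))) = Add(-6831, Add(-205, 67)) = Add(-6831, -138) = -6969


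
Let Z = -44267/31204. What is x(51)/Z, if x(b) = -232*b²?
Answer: 18829492128/44267 ≈ 4.2536e+5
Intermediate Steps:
Z = -44267/31204 (Z = -44267*1/31204 = -44267/31204 ≈ -1.4186)
x(51)/Z = (-232*51²)/(-44267/31204) = -232*2601*(-31204/44267) = -603432*(-31204/44267) = 18829492128/44267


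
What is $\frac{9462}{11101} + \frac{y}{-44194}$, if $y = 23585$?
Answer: $\frac{156346543}{490597594} \approx 0.31869$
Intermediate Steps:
$\frac{9462}{11101} + \frac{y}{-44194} = \frac{9462}{11101} + \frac{23585}{-44194} = 9462 \cdot \frac{1}{11101} + 23585 \left(- \frac{1}{44194}\right) = \frac{9462}{11101} - \frac{23585}{44194} = \frac{156346543}{490597594}$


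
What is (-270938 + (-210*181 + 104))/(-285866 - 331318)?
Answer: 8579/17144 ≈ 0.50041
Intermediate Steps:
(-270938 + (-210*181 + 104))/(-285866 - 331318) = (-270938 + (-38010 + 104))/(-617184) = (-270938 - 37906)*(-1/617184) = -308844*(-1/617184) = 8579/17144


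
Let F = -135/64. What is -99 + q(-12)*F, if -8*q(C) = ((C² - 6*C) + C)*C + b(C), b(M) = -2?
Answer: -190719/256 ≈ -745.00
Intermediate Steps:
F = -135/64 (F = -135*1/64 = -135/64 ≈ -2.1094)
q(C) = ¼ - C*(C² - 5*C)/8 (q(C) = -(((C² - 6*C) + C)*C - 2)/8 = -((C² - 5*C)*C - 2)/8 = -(C*(C² - 5*C) - 2)/8 = -(-2 + C*(C² - 5*C))/8 = ¼ - C*(C² - 5*C)/8)
-99 + q(-12)*F = -99 + (¼ - ⅛*(-12)³ + (5/8)*(-12)²)*(-135/64) = -99 + (¼ - ⅛*(-1728) + (5/8)*144)*(-135/64) = -99 + (¼ + 216 + 90)*(-135/64) = -99 + (1225/4)*(-135/64) = -99 - 165375/256 = -190719/256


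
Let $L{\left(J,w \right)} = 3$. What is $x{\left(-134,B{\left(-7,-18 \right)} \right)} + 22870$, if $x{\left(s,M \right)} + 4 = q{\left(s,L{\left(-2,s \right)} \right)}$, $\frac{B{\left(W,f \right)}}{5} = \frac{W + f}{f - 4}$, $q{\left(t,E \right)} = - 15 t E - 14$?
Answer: $28882$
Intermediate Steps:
$q{\left(t,E \right)} = -14 - 15 E t$ ($q{\left(t,E \right)} = - 15 E t - 14 = -14 - 15 E t$)
$B{\left(W,f \right)} = \frac{5 \left(W + f\right)}{-4 + f}$ ($B{\left(W,f \right)} = 5 \frac{W + f}{f - 4} = 5 \frac{W + f}{-4 + f} = \frac{5 \left(W + f\right)}{-4 + f}$)
$x{\left(s,M \right)} = -18 - 45 s$ ($x{\left(s,M \right)} = -4 - \left(14 + 45 s\right) = -18 - 45 s$)
$x{\left(-134,B{\left(-7,-18 \right)} \right)} + 22870 = \left(-18 - -6030\right) + 22870 = \left(-18 + 6030\right) + 22870 = 6012 + 22870 = 28882$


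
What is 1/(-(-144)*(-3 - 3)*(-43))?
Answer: 1/37152 ≈ 2.6916e-5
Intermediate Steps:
1/(-(-144)*(-3 - 3)*(-43)) = 1/(-(-144)*(-6)*(-43)) = 1/(-36*24*(-43)) = 1/(-864*(-43)) = 1/37152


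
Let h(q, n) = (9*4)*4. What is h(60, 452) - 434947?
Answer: -434803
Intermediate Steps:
h(q, n) = 144 (h(q, n) = 36*4 = 144)
h(60, 452) - 434947 = 144 - 434947 = -434803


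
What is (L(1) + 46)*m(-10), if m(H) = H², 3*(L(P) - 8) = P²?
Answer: 16300/3 ≈ 5433.3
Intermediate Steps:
L(P) = 8 + P²/3
(L(1) + 46)*m(-10) = ((8 + (⅓)*1²) + 46)*(-10)² = ((8 + (⅓)*1) + 46)*100 = ((8 + ⅓) + 46)*100 = (25/3 + 46)*100 = (163/3)*100 = 16300/3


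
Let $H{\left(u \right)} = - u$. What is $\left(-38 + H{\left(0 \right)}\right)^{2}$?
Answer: $1444$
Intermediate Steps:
$\left(-38 + H{\left(0 \right)}\right)^{2} = \left(-38 - 0\right)^{2} = \left(-38 + 0\right)^{2} = \left(-38\right)^{2} = 1444$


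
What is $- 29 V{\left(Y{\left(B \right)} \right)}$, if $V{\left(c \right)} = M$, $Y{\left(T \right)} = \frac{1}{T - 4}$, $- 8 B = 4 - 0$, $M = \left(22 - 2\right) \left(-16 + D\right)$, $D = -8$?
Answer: $13920$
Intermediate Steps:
$M = -480$ ($M = \left(22 - 2\right) \left(-16 - 8\right) = 20 \left(-24\right) = -480$)
$B = - \frac{1}{2}$ ($B = - \frac{4 - 0}{8} = - \frac{4 + 0}{8} = \left(- \frac{1}{8}\right) 4 = - \frac{1}{2} \approx -0.5$)
$Y{\left(T \right)} = \frac{1}{-4 + T}$
$V{\left(c \right)} = -480$
$- 29 V{\left(Y{\left(B \right)} \right)} = \left(-29\right) \left(-480\right) = 13920$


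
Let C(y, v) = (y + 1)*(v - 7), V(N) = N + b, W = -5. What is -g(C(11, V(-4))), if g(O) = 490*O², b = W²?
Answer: -13829760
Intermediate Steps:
b = 25 (b = (-5)² = 25)
V(N) = 25 + N (V(N) = N + 25 = 25 + N)
C(y, v) = (1 + y)*(-7 + v)
-g(C(11, V(-4))) = -490*(-7 + (25 - 4) - 7*11 + (25 - 4)*11)² = -490*(-7 + 21 - 77 + 21*11)² = -490*(-7 + 21 - 77 + 231)² = -490*168² = -490*28224 = -1*13829760 = -13829760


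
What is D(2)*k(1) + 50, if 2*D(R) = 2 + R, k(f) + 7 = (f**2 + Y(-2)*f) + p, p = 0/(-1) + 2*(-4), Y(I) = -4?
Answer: 14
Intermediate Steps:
p = -8 (p = 0*(-1) - 8 = 0 - 8 = -8)
k(f) = -15 + f**2 - 4*f (k(f) = -7 + ((f**2 - 4*f) - 8) = -7 + (-8 + f**2 - 4*f) = -15 + f**2 - 4*f)
D(R) = 1 + R/2 (D(R) = (2 + R)/2 = 1 + R/2)
D(2)*k(1) + 50 = (1 + (1/2)*2)*(-15 + 1**2 - 4*1) + 50 = (1 + 1)*(-15 + 1 - 4) + 50 = 2*(-18) + 50 = -36 + 50 = 14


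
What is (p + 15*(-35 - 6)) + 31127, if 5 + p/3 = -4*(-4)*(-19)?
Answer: 29585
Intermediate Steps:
p = -927 (p = -15 + 3*(-4*(-4)*(-19)) = -15 + 3*(16*(-19)) = -15 + 3*(-304) = -15 - 912 = -927)
(p + 15*(-35 - 6)) + 31127 = (-927 + 15*(-35 - 6)) + 31127 = (-927 + 15*(-41)) + 31127 = (-927 - 615) + 31127 = -1542 + 31127 = 29585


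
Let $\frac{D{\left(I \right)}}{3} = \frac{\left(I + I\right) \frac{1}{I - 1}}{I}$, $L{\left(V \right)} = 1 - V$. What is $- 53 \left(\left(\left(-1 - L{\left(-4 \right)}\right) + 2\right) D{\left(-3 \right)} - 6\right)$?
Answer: $0$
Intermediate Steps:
$D{\left(I \right)} = \frac{6}{-1 + I}$ ($D{\left(I \right)} = 3 \frac{\left(I + I\right) \frac{1}{I - 1}}{I} = 3 \frac{2 I \frac{1}{-1 + I}}{I} = 3 \frac{2}{-1 + I} = \frac{6}{-1 + I}$)
$- 53 \left(\left(\left(-1 - L{\left(-4 \right)}\right) + 2\right) D{\left(-3 \right)} - 6\right) = - 53 \left(\left(\left(-1 - \left(1 - -4\right)\right) + 2\right) \frac{6}{-1 - 3} - 6\right) = - 53 \left(\left(\left(-1 - \left(1 + 4\right)\right) + 2\right) \frac{6}{-4} - 6\right) = - 53 \left(\left(\left(-1 - 5\right) + 2\right) 6 \left(- \frac{1}{4}\right) - 6\right) = - 53 \left(\left(\left(-1 - 5\right) + 2\right) \left(- \frac{3}{2}\right) - 6\right) = - 53 \left(\left(-6 + 2\right) \left(- \frac{3}{2}\right) - 6\right) = - 53 \left(\left(-4\right) \left(- \frac{3}{2}\right) - 6\right) = - 53 \left(6 - 6\right) = \left(-53\right) 0 = 0$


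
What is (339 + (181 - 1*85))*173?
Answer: 75255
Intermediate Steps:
(339 + (181 - 1*85))*173 = (339 + (181 - 85))*173 = (339 + 96)*173 = 435*173 = 75255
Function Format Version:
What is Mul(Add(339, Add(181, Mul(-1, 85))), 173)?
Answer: 75255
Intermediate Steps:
Mul(Add(339, Add(181, Mul(-1, 85))), 173) = Mul(Add(339, Add(181, -85)), 173) = Mul(Add(339, 96), 173) = Mul(435, 173) = 75255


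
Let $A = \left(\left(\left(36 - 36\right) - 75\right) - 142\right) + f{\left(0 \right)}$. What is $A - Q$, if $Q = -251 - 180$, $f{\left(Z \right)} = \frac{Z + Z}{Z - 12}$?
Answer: $214$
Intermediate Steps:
$f{\left(Z \right)} = \frac{2 Z}{-12 + Z}$
$Q = -431$ ($Q = -251 - 180 = -431$)
$A = -217$ ($A = \left(\left(\left(36 - 36\right) - 75\right) - 142\right) + 2 \cdot 0 \frac{1}{-12 + 0} = \left(\left(0 - 75\right) - 142\right) + 2 \cdot 0 \frac{1}{-12} = \left(-75 - 142\right) + 2 \cdot 0 \left(- \frac{1}{12}\right) = -217 + 0 = -217$)
$A - Q = -217 - -431 = -217 + 431 = 214$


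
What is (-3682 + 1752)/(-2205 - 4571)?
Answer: 965/3388 ≈ 0.28483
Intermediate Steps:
(-3682 + 1752)/(-2205 - 4571) = -1930/(-6776) = -1930*(-1/6776) = 965/3388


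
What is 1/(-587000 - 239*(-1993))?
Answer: -1/110673 ≈ -9.0356e-6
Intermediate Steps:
1/(-587000 - 239*(-1993)) = 1/(-587000 + 476327) = 1/(-110673) = -1/110673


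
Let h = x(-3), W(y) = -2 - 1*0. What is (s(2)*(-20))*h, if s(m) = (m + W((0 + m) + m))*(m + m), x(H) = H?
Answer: 0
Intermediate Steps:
W(y) = -2 (W(y) = -2 + 0 = -2)
h = -3
s(m) = 2*m*(-2 + m) (s(m) = (m - 2)*(m + m) = (-2 + m)*(2*m) = 2*m*(-2 + m))
(s(2)*(-20))*h = ((2*2*(-2 + 2))*(-20))*(-3) = ((2*2*0)*(-20))*(-3) = (0*(-20))*(-3) = 0*(-3) = 0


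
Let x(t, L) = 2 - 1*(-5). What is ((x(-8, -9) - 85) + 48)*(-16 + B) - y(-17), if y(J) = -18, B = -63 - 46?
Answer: 3768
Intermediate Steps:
B = -109
x(t, L) = 7 (x(t, L) = 2 + 5 = 7)
((x(-8, -9) - 85) + 48)*(-16 + B) - y(-17) = ((7 - 85) + 48)*(-16 - 109) - 1*(-18) = (-78 + 48)*(-125) + 18 = -30*(-125) + 18 = 3750 + 18 = 3768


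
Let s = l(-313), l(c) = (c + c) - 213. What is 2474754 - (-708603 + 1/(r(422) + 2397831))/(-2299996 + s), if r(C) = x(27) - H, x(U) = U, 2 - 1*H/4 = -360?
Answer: 13645158326688356671/5513744002350 ≈ 2.4748e+6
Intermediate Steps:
l(c) = -213 + 2*c (l(c) = 2*c - 213 = -213 + 2*c)
H = 1448 (H = 8 - 4*(-360) = 8 + 1440 = 1448)
s = -839 (s = -213 + 2*(-313) = -213 - 626 = -839)
r(C) = -1421 (r(C) = 27 - 1*1448 = 27 - 1448 = -1421)
2474754 - (-708603 + 1/(r(422) + 2397831))/(-2299996 + s) = 2474754 - (-708603 + 1/(-1421 + 2397831))/(-2299996 - 839) = 2474754 - (-708603 + 1/2396410)/(-2300835) = 2474754 - (-708603 + 1/2396410)*(-1)/2300835 = 2474754 - (-1698103315229)*(-1)/(2396410*2300835) = 2474754 - 1*1698103315229/5513744002350 = 2474754 - 1698103315229/5513744002350 = 13645158326688356671/5513744002350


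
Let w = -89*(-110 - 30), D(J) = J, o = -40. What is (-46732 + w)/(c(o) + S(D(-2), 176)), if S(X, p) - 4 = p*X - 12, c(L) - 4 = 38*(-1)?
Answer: 17136/197 ≈ 86.985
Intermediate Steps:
w = 12460 (w = -89*(-140) = 12460)
c(L) = -34 (c(L) = 4 + 38*(-1) = 4 - 38 = -34)
S(X, p) = -8 + X*p (S(X, p) = 4 + (p*X - 12) = 4 + (X*p - 12) = 4 + (-12 + X*p) = -8 + X*p)
(-46732 + w)/(c(o) + S(D(-2), 176)) = (-46732 + 12460)/(-34 + (-8 - 2*176)) = -34272/(-34 + (-8 - 352)) = -34272/(-34 - 360) = -34272/(-394) = -34272*(-1/394) = 17136/197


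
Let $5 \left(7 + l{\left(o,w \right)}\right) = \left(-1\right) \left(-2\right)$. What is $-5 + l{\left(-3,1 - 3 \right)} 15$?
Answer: $-104$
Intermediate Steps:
$l{\left(o,w \right)} = - \frac{33}{5}$ ($l{\left(o,w \right)} = -7 + \frac{\left(-1\right) \left(-2\right)}{5} = -7 + \frac{1}{5} \cdot 2 = -7 + \frac{2}{5} = - \frac{33}{5}$)
$-5 + l{\left(-3,1 - 3 \right)} 15 = -5 - 99 = -104$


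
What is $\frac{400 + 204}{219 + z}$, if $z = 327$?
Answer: $\frac{302}{273} \approx 1.1062$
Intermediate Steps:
$\frac{400 + 204}{219 + z} = \frac{400 + 204}{219 + 327} = \frac{604}{546} = 604 \cdot \frac{1}{546} = \frac{302}{273}$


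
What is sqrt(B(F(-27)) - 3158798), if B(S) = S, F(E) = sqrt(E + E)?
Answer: sqrt(-3158798 + 3*I*sqrt(6)) ≈ 0.002 + 1777.3*I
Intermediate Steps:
F(E) = sqrt(2)*sqrt(E) (F(E) = sqrt(2*E) = sqrt(2)*sqrt(E))
sqrt(B(F(-27)) - 3158798) = sqrt(sqrt(2)*sqrt(-27) - 3158798) = sqrt(sqrt(2)*(3*I*sqrt(3)) - 3158798) = sqrt(3*I*sqrt(6) - 3158798) = sqrt(-3158798 + 3*I*sqrt(6))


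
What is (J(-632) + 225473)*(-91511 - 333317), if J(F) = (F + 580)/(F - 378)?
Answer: -48372569085748/505 ≈ -9.5787e+10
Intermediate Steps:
J(F) = (580 + F)/(-378 + F)
(J(-632) + 225473)*(-91511 - 333317) = ((580 - 632)/(-378 - 632) + 225473)*(-91511 - 333317) = (-52/(-1010) + 225473)*(-424828) = (-1/1010*(-52) + 225473)*(-424828) = (26/505 + 225473)*(-424828) = (113863891/505)*(-424828) = -48372569085748/505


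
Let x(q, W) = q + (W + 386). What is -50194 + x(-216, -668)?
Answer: -50692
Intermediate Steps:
x(q, W) = 386 + W + q (x(q, W) = q + (386 + W) = 386 + W + q)
-50194 + x(-216, -668) = -50194 + (386 - 668 - 216) = -50194 - 498 = -50692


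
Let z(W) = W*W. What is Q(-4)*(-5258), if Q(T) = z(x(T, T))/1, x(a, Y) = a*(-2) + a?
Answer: -84128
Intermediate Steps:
x(a, Y) = -a (x(a, Y) = -2*a + a = -a)
z(W) = W**2
Q(T) = T**2 (Q(T) = (-T)**2/1 = T**2*1 = T**2)
Q(-4)*(-5258) = (-4)**2*(-5258) = 16*(-5258) = -84128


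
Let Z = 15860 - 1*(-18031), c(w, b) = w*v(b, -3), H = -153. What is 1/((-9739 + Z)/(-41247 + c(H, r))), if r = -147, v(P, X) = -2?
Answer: -40941/24152 ≈ -1.6951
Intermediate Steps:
c(w, b) = -2*w (c(w, b) = w*(-2) = -2*w)
Z = 33891 (Z = 15860 + 18031 = 33891)
1/((-9739 + Z)/(-41247 + c(H, r))) = 1/((-9739 + 33891)/(-41247 - 2*(-153))) = 1/(24152/(-41247 + 306)) = 1/(24152/(-40941)) = 1/(24152*(-1/40941)) = 1/(-24152/40941) = -40941/24152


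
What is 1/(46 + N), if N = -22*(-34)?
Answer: 1/794 ≈ 0.0012594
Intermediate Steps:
N = 748
1/(46 + N) = 1/(46 + 748) = 1/794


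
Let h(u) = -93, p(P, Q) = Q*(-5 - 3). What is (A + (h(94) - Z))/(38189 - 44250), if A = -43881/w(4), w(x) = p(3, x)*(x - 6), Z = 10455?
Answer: 718953/387904 ≈ 1.8534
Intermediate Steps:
p(P, Q) = -8*Q (p(P, Q) = Q*(-8) = -8*Q)
w(x) = -8*x*(-6 + x) (w(x) = (-8*x)*(x - 6) = (-8*x)*(-6 + x) = -8*x*(-6 + x))
A = -43881/64 (A = -43881*1/(32*(6 - 1*4)) = -43881*1/(32*(6 - 4)) = -43881/(8*4*2) = -43881/64 ≈ -685.64)
(A + (h(94) - Z))/(38189 - 44250) = (-43881/64 + (-93 - 1*10455))/(38189 - 44250) = (-43881/64 + (-93 - 10455))/(-6061) = (-43881/64 - 10548)*(-1/6061) = -718953/64*(-1/6061) = 718953/387904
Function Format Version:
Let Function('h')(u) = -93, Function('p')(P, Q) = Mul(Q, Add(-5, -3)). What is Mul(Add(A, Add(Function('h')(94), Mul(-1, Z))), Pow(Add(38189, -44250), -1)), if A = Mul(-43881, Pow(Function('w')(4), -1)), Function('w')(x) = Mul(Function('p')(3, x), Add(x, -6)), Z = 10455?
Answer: Rational(718953, 387904) ≈ 1.8534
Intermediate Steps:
Function('p')(P, Q) = Mul(-8, Q) (Function('p')(P, Q) = Mul(Q, -8) = Mul(-8, Q))
Function('w')(x) = Mul(-8, x, Add(-6, x)) (Function('w')(x) = Mul(Mul(-8, x), Add(x, -6)) = Mul(Mul(-8, x), Add(-6, x)) = Mul(-8, x, Add(-6, x)))
A = Rational(-43881, 64) (A = Mul(-43881, Pow(Mul(8, 4, Add(6, Mul(-1, 4))), -1)) = Mul(-43881, Pow(Mul(8, 4, Add(6, -4)), -1)) = Mul(-43881, Pow(Mul(8, 4, 2), -1)) = Mul(-43881, Pow(64, -1)) = Mul(-43881, Rational(1, 64)) = Rational(-43881, 64) ≈ -685.64)
Mul(Add(A, Add(Function('h')(94), Mul(-1, Z))), Pow(Add(38189, -44250), -1)) = Mul(Add(Rational(-43881, 64), Add(-93, Mul(-1, 10455))), Pow(Add(38189, -44250), -1)) = Mul(Add(Rational(-43881, 64), Add(-93, -10455)), Pow(-6061, -1)) = Mul(Add(Rational(-43881, 64), -10548), Rational(-1, 6061)) = Mul(Rational(-718953, 64), Rational(-1, 6061)) = Rational(718953, 387904)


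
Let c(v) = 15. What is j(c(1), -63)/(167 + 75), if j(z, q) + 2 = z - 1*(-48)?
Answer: 61/242 ≈ 0.25207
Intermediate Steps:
j(z, q) = 46 + z (j(z, q) = -2 + (z - 1*(-48)) = -2 + (z + 48) = -2 + (48 + z) = 46 + z)
j(c(1), -63)/(167 + 75) = (46 + 15)/(167 + 75) = 61/242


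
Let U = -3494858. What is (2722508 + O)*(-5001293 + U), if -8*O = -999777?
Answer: -193540968891991/8 ≈ -2.4193e+13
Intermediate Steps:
O = 999777/8 (O = -⅛*(-999777) = 999777/8 ≈ 1.2497e+5)
(2722508 + O)*(-5001293 + U) = (2722508 + 999777/8)*(-5001293 - 3494858) = (22779841/8)*(-8496151) = -193540968891991/8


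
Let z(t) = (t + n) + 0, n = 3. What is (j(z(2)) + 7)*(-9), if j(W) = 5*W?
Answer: -288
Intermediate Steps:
z(t) = 3 + t (z(t) = (t + 3) + 0 = (3 + t) + 0 = 3 + t)
(j(z(2)) + 7)*(-9) = (5*(3 + 2) + 7)*(-9) = (5*5 + 7)*(-9) = (25 + 7)*(-9) = 32*(-9) = -288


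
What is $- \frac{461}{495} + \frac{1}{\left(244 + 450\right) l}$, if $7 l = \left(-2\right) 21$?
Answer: $- \frac{640033}{687060} \approx -0.93155$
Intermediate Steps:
$l = -6$ ($l = \frac{\left(-2\right) 21}{7} = \frac{1}{7} \left(-42\right) = -6$)
$- \frac{461}{495} + \frac{1}{\left(244 + 450\right) l} = - \frac{461}{495} + \frac{1}{\left(244 + 450\right) \left(-6\right)} = \left(-461\right) \frac{1}{495} + \frac{1}{694} \left(- \frac{1}{6}\right) = - \frac{461}{495} + \frac{1}{694} \left(- \frac{1}{6}\right) = - \frac{461}{495} - \frac{1}{4164} = - \frac{640033}{687060}$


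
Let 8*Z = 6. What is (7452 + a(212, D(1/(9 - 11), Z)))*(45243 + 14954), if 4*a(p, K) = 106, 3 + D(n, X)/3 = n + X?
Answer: 900366529/2 ≈ 4.5018e+8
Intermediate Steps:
Z = ¾ (Z = (⅛)*6 = ¾ ≈ 0.75000)
D(n, X) = -9 + 3*X + 3*n (D(n, X) = -9 + 3*(n + X) = -9 + 3*(X + n) = -9 + (3*X + 3*n) = -9 + 3*X + 3*n)
a(p, K) = 53/2 (a(p, K) = (¼)*106 = 53/2)
(7452 + a(212, D(1/(9 - 11), Z)))*(45243 + 14954) = (7452 + 53/2)*(45243 + 14954) = (14957/2)*60197 = 900366529/2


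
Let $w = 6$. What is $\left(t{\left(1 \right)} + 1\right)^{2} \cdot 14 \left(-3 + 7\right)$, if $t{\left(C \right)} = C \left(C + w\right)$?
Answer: $3584$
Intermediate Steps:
$t{\left(C \right)} = C \left(6 + C\right)$ ($t{\left(C \right)} = C \left(C + 6\right) = C \left(6 + C\right)$)
$\left(t{\left(1 \right)} + 1\right)^{2} \cdot 14 \left(-3 + 7\right) = \left(1 \left(6 + 1\right) + 1\right)^{2} \cdot 14 \left(-3 + 7\right) = \left(1 \cdot 7 + 1\right)^{2} \cdot 14 \cdot 4 = \left(7 + 1\right)^{2} \cdot 56 = 8^{2} \cdot 56 = 64 \cdot 56 = 3584$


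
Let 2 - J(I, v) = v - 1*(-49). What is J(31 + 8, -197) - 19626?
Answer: -19476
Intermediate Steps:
J(I, v) = -47 - v (J(I, v) = 2 - (v - 1*(-49)) = 2 - (v + 49) = 2 - (49 + v) = 2 + (-49 - v) = -47 - v)
J(31 + 8, -197) - 19626 = (-47 - 1*(-197)) - 19626 = (-47 + 197) - 19626 = 150 - 19626 = -19476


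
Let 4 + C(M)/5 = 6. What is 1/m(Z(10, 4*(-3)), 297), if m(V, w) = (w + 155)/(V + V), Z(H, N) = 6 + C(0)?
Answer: 8/113 ≈ 0.070796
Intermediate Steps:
C(M) = 10 (C(M) = -20 + 5*6 = -20 + 30 = 10)
Z(H, N) = 16 (Z(H, N) = 6 + 10 = 16)
m(V, w) = (155 + w)/(2*V) (m(V, w) = (155 + w)/((2*V)) = (155 + w)*(1/(2*V)) = (155 + w)/(2*V))
1/m(Z(10, 4*(-3)), 297) = 1/((1/2)*(155 + 297)/16) = 1/((1/2)*(1/16)*452) = 1/(113/8) = 8/113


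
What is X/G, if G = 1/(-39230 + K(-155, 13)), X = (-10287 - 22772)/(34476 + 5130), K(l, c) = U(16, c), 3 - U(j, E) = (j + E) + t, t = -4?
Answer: 216271978/6601 ≈ 32764.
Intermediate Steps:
U(j, E) = 7 - E - j (U(j, E) = 3 - ((j + E) - 4) = 3 - ((E + j) - 4) = 3 - (-4 + E + j) = 3 + (4 - E - j) = 7 - E - j)
K(l, c) = -9 - c (K(l, c) = 7 - c - 1*16 = 7 - c - 16 = -9 - c)
X = -33059/39606 ≈ -0.83470
G = -1/39252 (G = 1/(-39230 + (-9 - 1*13)) = 1/(-39230 + (-9 - 13)) = 1/(-39230 - 22) = 1/(-39252) = -1/39252 ≈ -2.5476e-5)
X/G = -33059/(39606*(-1/39252)) = -33059/39606*(-39252) = 216271978/6601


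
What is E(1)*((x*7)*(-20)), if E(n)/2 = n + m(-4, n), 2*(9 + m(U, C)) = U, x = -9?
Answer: -25200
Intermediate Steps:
m(U, C) = -9 + U/2
E(n) = -22 + 2*n (E(n) = 2*(n + (-9 + (½)*(-4))) = 2*(n + (-9 - 2)) = 2*(n - 11) = 2*(-11 + n) = -22 + 2*n)
E(1)*((x*7)*(-20)) = (-22 + 2*1)*(-9*7*(-20)) = (-22 + 2)*(-63*(-20)) = -20*1260 = -25200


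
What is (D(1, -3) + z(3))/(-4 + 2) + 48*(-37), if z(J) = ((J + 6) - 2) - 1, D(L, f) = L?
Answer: -3559/2 ≈ -1779.5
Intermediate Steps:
z(J) = 3 + J (z(J) = ((6 + J) - 2) - 1 = (4 + J) - 1 = 3 + J)
(D(1, -3) + z(3))/(-4 + 2) + 48*(-37) = (1 + (3 + 3))/(-4 + 2) + 48*(-37) = (1 + 6)/(-2) - 1776 = 7*(-½) - 1776 = -7/2 - 1776 = -3559/2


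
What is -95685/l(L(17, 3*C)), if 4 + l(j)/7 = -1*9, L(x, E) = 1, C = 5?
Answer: 95685/91 ≈ 1051.5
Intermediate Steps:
l(j) = -91 (l(j) = -28 + 7*(-1*9) = -28 + 7*(-9) = -28 - 63 = -91)
-95685/l(L(17, 3*C)) = -95685/(-91) = -95685*(-1/91) = 95685/91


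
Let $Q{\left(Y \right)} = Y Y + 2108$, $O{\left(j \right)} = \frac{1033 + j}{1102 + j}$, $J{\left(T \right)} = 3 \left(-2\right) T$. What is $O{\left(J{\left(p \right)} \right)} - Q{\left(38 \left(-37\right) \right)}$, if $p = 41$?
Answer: $- \frac{1693975277}{856} \approx -1.9789 \cdot 10^{6}$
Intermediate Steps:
$J{\left(T \right)} = - 6 T$
$O{\left(j \right)} = \frac{1033 + j}{1102 + j}$
$Q{\left(Y \right)} = 2108 + Y^{2}$ ($Q{\left(Y \right)} = Y^{2} + 2108 = 2108 + Y^{2}$)
$O{\left(J{\left(p \right)} \right)} - Q{\left(38 \left(-37\right) \right)} = \frac{1033 - 246}{1102 - 246} - \left(2108 + \left(38 \left(-37\right)\right)^{2}\right) = \frac{1033 - 246}{1102 - 246} - \left(2108 + \left(-1406\right)^{2}\right) = \frac{1}{856} \cdot 787 - \left(2108 + 1976836\right) = \frac{1}{856} \cdot 787 - 1978944 = \frac{787}{856} - 1978944 = - \frac{1693975277}{856}$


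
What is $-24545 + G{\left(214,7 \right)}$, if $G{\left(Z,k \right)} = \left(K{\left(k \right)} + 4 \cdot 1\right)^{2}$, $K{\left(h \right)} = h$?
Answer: $-24424$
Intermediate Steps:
$G{\left(Z,k \right)} = \left(4 + k\right)^{2}$ ($G{\left(Z,k \right)} = \left(k + 4 \cdot 1\right)^{2} = \left(k + 4\right)^{2} = \left(4 + k\right)^{2}$)
$-24545 + G{\left(214,7 \right)} = -24545 + \left(4 + 7\right)^{2} = -24545 + 11^{2} = -24545 + 121 = -24424$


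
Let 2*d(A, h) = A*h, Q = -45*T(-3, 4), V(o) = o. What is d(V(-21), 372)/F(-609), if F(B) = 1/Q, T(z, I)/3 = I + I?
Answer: 4218480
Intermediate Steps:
T(z, I) = 6*I (T(z, I) = 3*(I + I) = 3*(2*I) = 6*I)
Q = -1080 (Q = -270*4 = -45*24 = -1080)
d(A, h) = A*h/2 (d(A, h) = (A*h)/2 = A*h/2)
F(B) = -1/1080 (F(B) = 1/(-1080) = -1/1080)
d(V(-21), 372)/F(-609) = ((½)*(-21)*372)/(-1/1080) = -3906*(-1080) = 4218480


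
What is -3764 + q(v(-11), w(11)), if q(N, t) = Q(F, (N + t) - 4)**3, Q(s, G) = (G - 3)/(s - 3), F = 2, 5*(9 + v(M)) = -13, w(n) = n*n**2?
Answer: -282559166828/125 ≈ -2.2605e+9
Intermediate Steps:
w(n) = n**3
v(M) = -58/5 (v(M) = -9 + (1/5)*(-13) = -9 - 13/5 = -58/5)
Q(s, G) = (-3 + G)/(-3 + s)
q(N, t) = (7 - N - t)**3 (q(N, t) = ((-3 + ((N + t) - 4))/(-3 + 2))**3 = ((-3 + (-4 + N + t))/(-1))**3 = (-(-7 + N + t))**3 = (7 - N - t)**3)
-3764 + q(v(-11), w(11)) = -3764 - (-7 - 58/5 + 11**3)**3 = -3764 - (-7 - 58/5 + 1331)**3 = -3764 - (6562/5)**3 = -3764 - 1*282558696328/125 = -3764 - 282558696328/125 = -282559166828/125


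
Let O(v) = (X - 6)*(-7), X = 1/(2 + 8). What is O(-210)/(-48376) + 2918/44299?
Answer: 1393316193/21430084240 ≈ 0.065017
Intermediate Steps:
X = 1/10 ≈ 0.10000
O(v) = 413/10 (O(v) = (1/10 - 6)*(-7) = -59/10*(-7) = 413/10)
O(-210)/(-48376) + 2918/44299 = (413/10)/(-48376) + 2918/44299 = (413/10)*(-1/48376) + 2918*(1/44299) = -413/483760 + 2918/44299 = 1393316193/21430084240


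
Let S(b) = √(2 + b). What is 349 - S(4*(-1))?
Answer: 349 - I*√2 ≈ 349.0 - 1.4142*I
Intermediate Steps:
349 - S(4*(-1)) = 349 - √(2 + 4*(-1)) = 349 - √(2 - 4) = 349 - √(-2) = 349 - I*√2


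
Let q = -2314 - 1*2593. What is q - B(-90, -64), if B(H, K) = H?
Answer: -4817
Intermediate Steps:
q = -4907 (q = -2314 - 2593 = -4907)
q - B(-90, -64) = -4907 - 1*(-90) = -4907 + 90 = -4817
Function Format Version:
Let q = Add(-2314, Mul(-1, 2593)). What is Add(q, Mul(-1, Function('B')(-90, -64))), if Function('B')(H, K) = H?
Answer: -4817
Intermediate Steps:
q = -4907 (q = Add(-2314, -2593) = -4907)
Add(q, Mul(-1, Function('B')(-90, -64))) = Add(-4907, Mul(-1, -90)) = Add(-4907, 90) = -4817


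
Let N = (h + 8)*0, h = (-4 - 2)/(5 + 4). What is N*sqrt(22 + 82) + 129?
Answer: 129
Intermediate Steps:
h = -2/3 (h = -6/9 = -6*1/9 = -2/3 ≈ -0.66667)
N = 0 (N = (-2/3 + 8)*0 = (22/3)*0 = 0)
N*sqrt(22 + 82) + 129 = 0*sqrt(22 + 82) + 129 = 0*sqrt(104) + 129 = 0*(2*sqrt(26)) + 129 = 0 + 129 = 129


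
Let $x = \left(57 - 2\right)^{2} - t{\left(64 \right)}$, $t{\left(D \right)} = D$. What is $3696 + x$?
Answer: $6657$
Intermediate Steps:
$x = 2961$ ($x = \left(57 - 2\right)^{2} - 64 = 55^{2} - 64 = 3025 - 64 = 2961$)
$3696 + x = 3696 + 2961 = 6657$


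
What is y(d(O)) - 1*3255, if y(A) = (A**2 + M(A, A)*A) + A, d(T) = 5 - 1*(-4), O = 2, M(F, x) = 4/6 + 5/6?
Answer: -6303/2 ≈ -3151.5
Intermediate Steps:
M(F, x) = 3/2 (M(F, x) = 4*(1/6) + 5*(1/6) = 2/3 + 5/6 = 3/2)
d(T) = 9 (d(T) = 5 + 4 = 9)
y(A) = A**2 + 5*A/2 (y(A) = (A**2 + 3*A/2) + A = A**2 + 5*A/2)
y(d(O)) - 1*3255 = (1/2)*9*(5 + 2*9) - 1*3255 = (1/2)*9*(5 + 18) - 3255 = (1/2)*9*23 - 3255 = 207/2 - 3255 = -6303/2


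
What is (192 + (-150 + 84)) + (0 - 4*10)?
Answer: 86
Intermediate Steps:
(192 + (-150 + 84)) + (0 - 4*10) = (192 - 66) + (0 - 40) = 126 - 40 = 86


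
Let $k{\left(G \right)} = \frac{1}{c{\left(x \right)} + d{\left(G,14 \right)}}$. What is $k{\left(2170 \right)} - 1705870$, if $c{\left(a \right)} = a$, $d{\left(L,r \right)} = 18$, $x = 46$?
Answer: $- \frac{109175679}{64} \approx -1.7059 \cdot 10^{6}$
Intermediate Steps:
$k{\left(G \right)} = \frac{1}{64}$ ($k{\left(G \right)} = \frac{1}{46 + 18} = \frac{1}{64}$)
$k{\left(2170 \right)} - 1705870 = \frac{1}{64} - 1705870 = - \frac{109175679}{64}$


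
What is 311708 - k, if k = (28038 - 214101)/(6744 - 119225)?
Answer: 35061041485/112481 ≈ 3.1171e+5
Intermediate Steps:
k = 186063/112481 (k = -186063/(-112481) = -186063*(-1/112481) = 186063/112481 ≈ 1.6542)
311708 - k = 311708 - 1*186063/112481 = 311708 - 186063/112481 = 35061041485/112481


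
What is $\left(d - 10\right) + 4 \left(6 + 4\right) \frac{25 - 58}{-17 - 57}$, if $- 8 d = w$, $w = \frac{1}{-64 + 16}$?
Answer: $\frac{111397}{14208} \approx 7.8404$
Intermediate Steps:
$w = - \frac{1}{48}$ ($w = \frac{1}{-48} = - \frac{1}{48} \approx -0.020833$)
$d = \frac{1}{384}$ ($d = \left(- \frac{1}{8}\right) \left(- \frac{1}{48}\right) = \frac{1}{384} \approx 0.0026042$)
$\left(d - 10\right) + 4 \left(6 + 4\right) \frac{25 - 58}{-17 - 57} = \left(\frac{1}{384} - 10\right) + 4 \left(6 + 4\right) \frac{25 - 58}{-17 - 57} = \left(\frac{1}{384} - 10\right) + 4 \cdot 10 \left(- \frac{33}{-74}\right) = - \frac{3839}{384} + 40 \left(\left(-33\right) \left(- \frac{1}{74}\right)\right) = - \frac{3839}{384} + 40 \cdot \frac{33}{74} = - \frac{3839}{384} + \frac{660}{37} = \frac{111397}{14208}$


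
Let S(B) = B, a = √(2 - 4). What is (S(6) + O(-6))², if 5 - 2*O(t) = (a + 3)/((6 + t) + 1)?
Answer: (14 - I*√2)²/4 ≈ 48.5 - 9.8995*I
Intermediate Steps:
a = I*√2 (a = √(-2) = I*√2 ≈ 1.4142*I)
O(t) = 5/2 - (3 + I*√2)/(2*(7 + t)) (O(t) = 5/2 - (I*√2 + 3)/(2*((6 + t) + 1)) = 5/2 - (3 + I*√2)/(2*(7 + t)))
(S(6) + O(-6))² = (6 + (32 + 5*(-6) - I*√2)/(2*(7 - 6)))² = (6 + (½)*(32 - 30 - I*√2)/1)² = (6 + (½)*1*(2 - I*√2))² = (6 + (1 - I*√2/2))² = (7 - I*√2/2)²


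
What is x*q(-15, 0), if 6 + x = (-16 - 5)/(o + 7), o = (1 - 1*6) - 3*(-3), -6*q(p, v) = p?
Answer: -435/22 ≈ -19.773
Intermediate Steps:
q(p, v) = -p/6
o = 4 (o = (1 - 6) + 9 = -5 + 9 = 4)
x = -87/11 (x = -6 + (-16 - 5)/(4 + 7) = -6 - 21/11 = -87/11 ≈ -7.9091)
x*q(-15, 0) = -(-29)*(-15)/22 = -87/11*5/2 = -435/22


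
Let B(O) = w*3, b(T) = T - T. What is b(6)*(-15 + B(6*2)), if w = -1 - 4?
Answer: 0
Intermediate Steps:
w = -5
b(T) = 0
B(O) = -15 (B(O) = -5*3 = -15)
b(6)*(-15 + B(6*2)) = 0*(-15 - 15) = 0*(-30) = 0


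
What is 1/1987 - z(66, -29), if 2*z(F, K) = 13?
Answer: -25829/3974 ≈ -6.4995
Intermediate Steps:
z(F, K) = 13/2 (z(F, K) = (½)*13 = 13/2)
1/1987 - z(66, -29) = 1/1987 - 1*13/2 = 1/1987 - 13/2 = -25829/3974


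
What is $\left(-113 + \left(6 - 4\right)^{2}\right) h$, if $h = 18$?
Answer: $-1962$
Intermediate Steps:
$\left(-113 + \left(6 - 4\right)^{2}\right) h = \left(-113 + \left(6 - 4\right)^{2}\right) 18 = \left(-113 + 2^{2}\right) 18 = \left(-113 + 4\right) 18 = \left(-109\right) 18 = -1962$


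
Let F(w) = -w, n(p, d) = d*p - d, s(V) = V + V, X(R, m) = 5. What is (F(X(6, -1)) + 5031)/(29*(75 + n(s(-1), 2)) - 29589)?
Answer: -2513/13794 ≈ -0.18218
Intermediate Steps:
s(V) = 2*V
n(p, d) = -d + d*p
(F(X(6, -1)) + 5031)/(29*(75 + n(s(-1), 2)) - 29589) = (-1*5 + 5031)/(29*(75 + 2*(-1 + 2*(-1))) - 29589) = (-5 + 5031)/(29*(75 + 2*(-1 - 2)) - 29589) = 5026/(29*(75 + 2*(-3)) - 29589) = 5026/(29*(75 - 6) - 29589) = 5026/(29*69 - 29589) = 5026/(2001 - 29589) = 5026/(-27588) = 5026*(-1/27588) = -2513/13794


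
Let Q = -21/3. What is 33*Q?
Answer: -231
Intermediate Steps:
Q = -7 (Q = -21*⅓ = -7)
33*Q = 33*(-7) = -231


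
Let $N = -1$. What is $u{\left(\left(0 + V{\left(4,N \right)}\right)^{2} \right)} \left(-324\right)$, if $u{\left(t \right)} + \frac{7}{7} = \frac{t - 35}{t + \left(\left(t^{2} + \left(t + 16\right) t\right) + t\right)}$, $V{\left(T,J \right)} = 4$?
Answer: $\frac{66339}{200} \approx 331.69$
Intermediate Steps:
$u{\left(t \right)} = -1 + \frac{-35 + t}{t^{2} + 2 t + t \left(16 + t\right)}$ ($u{\left(t \right)} = -1 + \frac{t - 35}{t + \left(\left(t^{2} + \left(t + 16\right) t\right) + t\right)} = -1 + \frac{-35 + t}{t + \left(\left(t^{2} + \left(16 + t\right) t\right) + t\right)} = -1 + \frac{-35 + t}{t + \left(\left(t^{2} + t \left(16 + t\right)\right) + t\right)} = -1 + \frac{-35 + t}{t + \left(t + t^{2} + t \left(16 + t\right)\right)} = -1 + \frac{-35 + t}{t^{2} + 2 t + t \left(16 + t\right)}$)
$u{\left(\left(0 + V{\left(4,N \right)}\right)^{2} \right)} \left(-324\right) = \frac{-35 - 17 \left(0 + 4\right)^{2} - 2 \left(\left(0 + 4\right)^{2}\right)^{2}}{2 \left(0 + 4\right)^{2} \left(9 + \left(0 + 4\right)^{2}\right)} \left(-324\right) = \frac{-35 - 17 \cdot 4^{2} - 2 \left(4^{2}\right)^{2}}{2 \cdot 4^{2} \left(9 + 4^{2}\right)} \left(-324\right) = \frac{-35 - 272 - 2 \cdot 16^{2}}{2 \cdot 16 \left(9 + 16\right)} \left(-324\right) = \frac{1}{2} \cdot \frac{1}{16} \cdot \frac{1}{25} \left(-35 - 272 - 512\right) \left(-324\right) = \frac{1}{2} \cdot \frac{1}{16} \cdot \frac{1}{25} \left(-819\right) \left(-324\right) = \left(- \frac{819}{800}\right) \left(-324\right) = \frac{66339}{200}$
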